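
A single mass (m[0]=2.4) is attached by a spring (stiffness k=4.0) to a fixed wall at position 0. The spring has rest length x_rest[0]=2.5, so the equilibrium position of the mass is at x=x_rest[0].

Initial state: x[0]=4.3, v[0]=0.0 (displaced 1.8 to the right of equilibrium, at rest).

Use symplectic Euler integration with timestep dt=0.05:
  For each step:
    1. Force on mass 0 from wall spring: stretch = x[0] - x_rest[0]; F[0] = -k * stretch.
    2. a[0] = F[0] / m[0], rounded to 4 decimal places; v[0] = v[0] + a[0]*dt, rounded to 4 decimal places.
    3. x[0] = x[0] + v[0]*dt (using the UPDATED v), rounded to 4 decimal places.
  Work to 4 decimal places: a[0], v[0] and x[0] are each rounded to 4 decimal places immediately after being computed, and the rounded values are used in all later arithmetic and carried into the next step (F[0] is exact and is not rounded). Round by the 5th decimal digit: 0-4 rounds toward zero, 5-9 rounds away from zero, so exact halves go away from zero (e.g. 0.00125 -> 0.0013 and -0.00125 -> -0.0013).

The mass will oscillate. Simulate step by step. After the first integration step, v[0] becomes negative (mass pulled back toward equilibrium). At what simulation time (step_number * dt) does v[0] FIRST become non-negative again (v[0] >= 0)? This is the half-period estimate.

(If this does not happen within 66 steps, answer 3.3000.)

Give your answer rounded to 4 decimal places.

Answer: 2.4500

Derivation:
Step 0: x=[4.3000] v=[0.0000]
Step 1: x=[4.2925] v=[-0.1500]
Step 2: x=[4.2775] v=[-0.2994]
Step 3: x=[4.2551] v=[-0.4475]
Step 4: x=[4.2254] v=[-0.5938]
Step 5: x=[4.1885] v=[-0.7376]
Step 6: x=[4.1446] v=[-0.8783]
Step 7: x=[4.0938] v=[-1.0154]
Step 8: x=[4.0364] v=[-1.1482]
Step 9: x=[3.9726] v=[-1.2762]
Step 10: x=[3.9027] v=[-1.3989]
Step 11: x=[3.8269] v=[-1.5158]
Step 12: x=[3.7456] v=[-1.6264]
Step 13: x=[3.6591] v=[-1.7302]
Step 14: x=[3.5678] v=[-1.8268]
Step 15: x=[3.4720] v=[-1.9158]
Step 16: x=[3.3722] v=[-1.9968]
Step 17: x=[3.2687] v=[-2.0695]
Step 18: x=[3.1620] v=[-2.1336]
Step 19: x=[3.0526] v=[-2.1888]
Step 20: x=[2.9409] v=[-2.2349]
Step 21: x=[2.8273] v=[-2.2716]
Step 22: x=[2.7124] v=[-2.2989]
Step 23: x=[2.5966] v=[-2.3166]
Step 24: x=[2.4804] v=[-2.3247]
Step 25: x=[2.3642] v=[-2.3231]
Step 26: x=[2.2486] v=[-2.3118]
Step 27: x=[2.1341] v=[-2.2909]
Step 28: x=[2.0211] v=[-2.2604]
Step 29: x=[1.9101] v=[-2.2205]
Step 30: x=[1.8015] v=[-2.1713]
Step 31: x=[1.6958] v=[-2.1131]
Step 32: x=[1.5935] v=[-2.0461]
Step 33: x=[1.4950] v=[-1.9706]
Step 34: x=[1.4007] v=[-1.8869]
Step 35: x=[1.3109] v=[-1.7953]
Step 36: x=[1.2261] v=[-1.6962]
Step 37: x=[1.1466] v=[-1.5900]
Step 38: x=[1.0727] v=[-1.4772]
Step 39: x=[1.0048] v=[-1.3583]
Step 40: x=[0.9431] v=[-1.2337]
Step 41: x=[0.8879] v=[-1.1040]
Step 42: x=[0.8394] v=[-0.9697]
Step 43: x=[0.7978] v=[-0.8313]
Step 44: x=[0.7633] v=[-0.6895]
Step 45: x=[0.7361] v=[-0.5448]
Step 46: x=[0.7162] v=[-0.3978]
Step 47: x=[0.7037] v=[-0.2492]
Step 48: x=[0.6987] v=[-0.0995]
Step 49: x=[0.7012] v=[0.0506]
First v>=0 after going negative at step 49, time=2.4500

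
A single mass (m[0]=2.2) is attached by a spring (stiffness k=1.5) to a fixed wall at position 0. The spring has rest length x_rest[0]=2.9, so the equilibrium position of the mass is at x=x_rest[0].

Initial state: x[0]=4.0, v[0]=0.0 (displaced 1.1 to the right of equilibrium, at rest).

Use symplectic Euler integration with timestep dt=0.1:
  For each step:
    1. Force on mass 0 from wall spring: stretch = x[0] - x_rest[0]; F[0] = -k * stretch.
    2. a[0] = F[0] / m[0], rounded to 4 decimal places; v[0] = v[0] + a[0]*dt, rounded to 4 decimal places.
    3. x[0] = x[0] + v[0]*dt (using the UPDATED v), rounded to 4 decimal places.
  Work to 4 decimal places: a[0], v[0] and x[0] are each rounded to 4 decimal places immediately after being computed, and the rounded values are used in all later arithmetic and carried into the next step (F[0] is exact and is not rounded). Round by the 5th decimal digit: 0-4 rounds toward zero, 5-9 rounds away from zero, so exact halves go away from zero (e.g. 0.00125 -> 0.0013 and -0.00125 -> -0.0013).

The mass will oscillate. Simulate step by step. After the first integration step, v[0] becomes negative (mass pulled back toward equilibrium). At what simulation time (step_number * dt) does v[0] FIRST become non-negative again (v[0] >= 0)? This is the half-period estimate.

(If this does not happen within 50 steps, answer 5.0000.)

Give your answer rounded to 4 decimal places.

Answer: 3.9000

Derivation:
Step 0: x=[4.0000] v=[0.0000]
Step 1: x=[3.9925] v=[-0.0750]
Step 2: x=[3.9776] v=[-0.1495]
Step 3: x=[3.9553] v=[-0.2230]
Step 4: x=[3.9258] v=[-0.2950]
Step 5: x=[3.8893] v=[-0.3649]
Step 6: x=[3.8461] v=[-0.4324]
Step 7: x=[3.7964] v=[-0.4969]
Step 8: x=[3.7406] v=[-0.5580]
Step 9: x=[3.6791] v=[-0.6153]
Step 10: x=[3.6123] v=[-0.6684]
Step 11: x=[3.5406] v=[-0.7170]
Step 12: x=[3.4645] v=[-0.7607]
Step 13: x=[3.3846] v=[-0.7992]
Step 14: x=[3.3014] v=[-0.8322]
Step 15: x=[3.2154] v=[-0.8596]
Step 16: x=[3.1273] v=[-0.8811]
Step 17: x=[3.0376] v=[-0.8966]
Step 18: x=[2.9470] v=[-0.9060]
Step 19: x=[2.8561] v=[-0.9092]
Step 20: x=[2.7655] v=[-0.9062]
Step 21: x=[2.6758] v=[-0.8970]
Step 22: x=[2.5876] v=[-0.8817]
Step 23: x=[2.5016] v=[-0.8604]
Step 24: x=[2.4183] v=[-0.8332]
Step 25: x=[2.3383] v=[-0.8004]
Step 26: x=[2.2621] v=[-0.7621]
Step 27: x=[2.1902] v=[-0.7186]
Step 28: x=[2.1232] v=[-0.6702]
Step 29: x=[2.0615] v=[-0.6172]
Step 30: x=[2.0055] v=[-0.5600]
Step 31: x=[1.9556] v=[-0.4990]
Step 32: x=[1.9121] v=[-0.4346]
Step 33: x=[1.8754] v=[-0.3672]
Step 34: x=[1.8457] v=[-0.2973]
Step 35: x=[1.8232] v=[-0.2254]
Step 36: x=[1.8080] v=[-0.1520]
Step 37: x=[1.8002] v=[-0.0776]
Step 38: x=[1.7999] v=[-0.0026]
Step 39: x=[1.8071] v=[0.0724]
First v>=0 after going negative at step 39, time=3.9000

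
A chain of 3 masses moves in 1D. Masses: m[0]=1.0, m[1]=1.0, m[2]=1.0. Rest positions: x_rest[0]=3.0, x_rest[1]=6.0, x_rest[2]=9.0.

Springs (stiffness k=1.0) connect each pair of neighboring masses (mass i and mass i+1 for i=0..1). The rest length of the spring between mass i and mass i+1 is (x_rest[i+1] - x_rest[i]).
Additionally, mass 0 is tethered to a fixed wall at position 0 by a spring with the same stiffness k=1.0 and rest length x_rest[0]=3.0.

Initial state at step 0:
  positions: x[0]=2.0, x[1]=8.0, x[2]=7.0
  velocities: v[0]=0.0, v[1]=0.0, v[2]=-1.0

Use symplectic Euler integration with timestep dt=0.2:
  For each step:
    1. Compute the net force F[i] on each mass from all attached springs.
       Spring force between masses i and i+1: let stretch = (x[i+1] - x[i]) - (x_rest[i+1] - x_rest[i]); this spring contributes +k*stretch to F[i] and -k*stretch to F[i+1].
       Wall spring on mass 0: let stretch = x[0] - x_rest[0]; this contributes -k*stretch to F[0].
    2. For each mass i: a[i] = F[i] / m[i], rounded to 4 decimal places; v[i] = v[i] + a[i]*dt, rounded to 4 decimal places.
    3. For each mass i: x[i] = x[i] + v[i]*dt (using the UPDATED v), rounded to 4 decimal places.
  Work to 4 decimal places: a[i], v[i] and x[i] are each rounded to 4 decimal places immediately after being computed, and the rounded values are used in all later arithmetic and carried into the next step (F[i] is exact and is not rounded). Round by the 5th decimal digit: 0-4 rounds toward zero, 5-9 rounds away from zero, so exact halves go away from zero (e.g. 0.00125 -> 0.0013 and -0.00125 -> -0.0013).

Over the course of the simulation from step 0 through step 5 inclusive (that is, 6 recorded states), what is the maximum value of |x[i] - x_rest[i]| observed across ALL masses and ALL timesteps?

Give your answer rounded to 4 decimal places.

Answer: 2.0400

Derivation:
Step 0: x=[2.0000 8.0000 7.0000] v=[0.0000 0.0000 -1.0000]
Step 1: x=[2.1600 7.7200 6.9600] v=[0.8000 -1.4000 -0.2000]
Step 2: x=[2.4560 7.1872 7.0704] v=[1.4800 -2.6640 0.5520]
Step 3: x=[2.8430 6.4605 7.3055] v=[1.9350 -3.6336 1.1754]
Step 4: x=[3.2610 5.6229 7.6268] v=[2.0899 -4.1881 1.6064]
Step 5: x=[3.6430 4.7710 7.9879] v=[1.9101 -4.2597 1.8056]
Max displacement = 2.0400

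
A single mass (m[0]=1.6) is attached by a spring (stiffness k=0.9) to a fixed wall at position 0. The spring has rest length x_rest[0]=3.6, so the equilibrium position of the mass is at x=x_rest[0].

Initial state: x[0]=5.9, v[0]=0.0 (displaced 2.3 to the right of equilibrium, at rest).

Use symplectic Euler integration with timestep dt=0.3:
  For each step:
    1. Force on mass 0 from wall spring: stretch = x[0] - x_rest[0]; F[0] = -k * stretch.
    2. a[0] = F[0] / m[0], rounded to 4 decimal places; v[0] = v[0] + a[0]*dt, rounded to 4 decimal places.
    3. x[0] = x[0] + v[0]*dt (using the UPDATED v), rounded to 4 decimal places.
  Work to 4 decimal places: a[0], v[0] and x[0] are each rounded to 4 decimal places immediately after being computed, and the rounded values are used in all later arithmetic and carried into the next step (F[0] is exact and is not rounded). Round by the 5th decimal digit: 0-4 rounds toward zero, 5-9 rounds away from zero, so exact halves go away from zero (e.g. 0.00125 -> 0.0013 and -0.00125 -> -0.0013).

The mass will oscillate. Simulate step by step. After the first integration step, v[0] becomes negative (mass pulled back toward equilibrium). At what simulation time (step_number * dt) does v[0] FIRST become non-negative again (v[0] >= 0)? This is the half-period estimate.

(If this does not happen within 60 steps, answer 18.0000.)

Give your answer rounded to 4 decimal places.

Answer: 4.2000

Derivation:
Step 0: x=[5.9000] v=[0.0000]
Step 1: x=[5.7836] v=[-0.3881]
Step 2: x=[5.5566] v=[-0.7566]
Step 3: x=[5.2306] v=[-1.0868]
Step 4: x=[4.8220] v=[-1.3620]
Step 5: x=[4.3515] v=[-1.5682]
Step 6: x=[3.8430] v=[-1.6950]
Step 7: x=[3.3222] v=[-1.7360]
Step 8: x=[2.8155] v=[-1.6891]
Step 9: x=[2.3485] v=[-1.5567]
Step 10: x=[1.9449] v=[-1.3455]
Step 11: x=[1.6250] v=[-1.0662]
Step 12: x=[1.4051] v=[-0.7329]
Step 13: x=[1.2964] v=[-0.3625]
Step 14: x=[1.3043] v=[0.0262]
First v>=0 after going negative at step 14, time=4.2000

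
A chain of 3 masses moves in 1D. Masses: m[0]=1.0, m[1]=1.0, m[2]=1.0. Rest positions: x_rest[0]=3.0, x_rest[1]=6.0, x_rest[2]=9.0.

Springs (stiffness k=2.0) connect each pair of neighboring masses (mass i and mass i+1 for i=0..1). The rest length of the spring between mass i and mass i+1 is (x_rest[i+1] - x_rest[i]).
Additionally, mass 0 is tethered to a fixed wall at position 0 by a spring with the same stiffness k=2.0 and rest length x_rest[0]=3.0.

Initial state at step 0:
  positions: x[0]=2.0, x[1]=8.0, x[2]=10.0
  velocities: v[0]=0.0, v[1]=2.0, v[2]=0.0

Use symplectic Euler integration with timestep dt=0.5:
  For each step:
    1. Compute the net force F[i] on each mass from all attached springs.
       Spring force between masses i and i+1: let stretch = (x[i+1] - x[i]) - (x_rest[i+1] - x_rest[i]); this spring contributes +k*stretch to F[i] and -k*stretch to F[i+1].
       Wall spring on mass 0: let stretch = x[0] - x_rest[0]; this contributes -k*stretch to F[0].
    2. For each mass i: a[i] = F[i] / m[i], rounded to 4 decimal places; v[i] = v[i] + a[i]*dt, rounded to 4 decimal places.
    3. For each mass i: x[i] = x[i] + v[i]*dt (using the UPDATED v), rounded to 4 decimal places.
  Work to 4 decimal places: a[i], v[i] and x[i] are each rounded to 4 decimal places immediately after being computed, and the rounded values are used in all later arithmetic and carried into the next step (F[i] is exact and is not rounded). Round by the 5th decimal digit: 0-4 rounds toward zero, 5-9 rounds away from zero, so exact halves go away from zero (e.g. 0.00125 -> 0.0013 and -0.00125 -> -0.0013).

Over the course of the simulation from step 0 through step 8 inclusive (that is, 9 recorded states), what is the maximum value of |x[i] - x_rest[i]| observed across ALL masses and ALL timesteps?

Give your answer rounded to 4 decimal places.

Answer: 2.5625

Derivation:
Step 0: x=[2.0000 8.0000 10.0000] v=[0.0000 2.0000 0.0000]
Step 1: x=[4.0000 7.0000 10.5000] v=[4.0000 -2.0000 1.0000]
Step 2: x=[5.5000 6.2500 10.7500] v=[3.0000 -1.5000 0.5000]
Step 3: x=[4.6250 7.3750 10.2500] v=[-1.7500 2.2500 -1.0000]
Step 4: x=[2.8125 8.5625 9.8125] v=[-3.6250 2.3750 -0.8750]
Step 5: x=[2.4688 7.5000 10.2500] v=[-0.6875 -2.1250 0.8750]
Step 6: x=[3.4063 5.2969 10.8125] v=[1.8749 -4.4062 1.1250]
Step 7: x=[3.5859 4.9063 10.1172] v=[0.3592 -0.7812 -1.3906]
Step 8: x=[2.6328 6.4610 8.3165] v=[-1.9063 3.1093 -3.6015]
Max displacement = 2.5625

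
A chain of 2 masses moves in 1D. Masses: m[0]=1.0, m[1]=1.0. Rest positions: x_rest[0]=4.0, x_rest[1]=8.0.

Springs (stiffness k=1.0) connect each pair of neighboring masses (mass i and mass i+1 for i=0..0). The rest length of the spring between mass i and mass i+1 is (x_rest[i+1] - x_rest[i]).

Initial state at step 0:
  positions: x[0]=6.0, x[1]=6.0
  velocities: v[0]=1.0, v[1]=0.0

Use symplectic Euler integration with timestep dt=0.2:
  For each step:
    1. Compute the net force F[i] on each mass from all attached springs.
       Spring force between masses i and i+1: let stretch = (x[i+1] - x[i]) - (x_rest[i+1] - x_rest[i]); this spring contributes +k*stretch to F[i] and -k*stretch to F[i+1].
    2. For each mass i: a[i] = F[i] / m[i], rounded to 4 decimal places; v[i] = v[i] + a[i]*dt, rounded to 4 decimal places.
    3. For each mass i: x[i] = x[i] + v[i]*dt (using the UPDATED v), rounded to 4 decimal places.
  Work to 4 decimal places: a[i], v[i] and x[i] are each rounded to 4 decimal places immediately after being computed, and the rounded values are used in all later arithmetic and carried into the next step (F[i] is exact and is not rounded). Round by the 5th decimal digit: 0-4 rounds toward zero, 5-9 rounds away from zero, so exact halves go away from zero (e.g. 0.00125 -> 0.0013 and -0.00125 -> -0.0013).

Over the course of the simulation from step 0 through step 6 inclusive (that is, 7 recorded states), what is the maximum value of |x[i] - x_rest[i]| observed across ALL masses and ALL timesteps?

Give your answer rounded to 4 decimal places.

Answer: 2.0400

Derivation:
Step 0: x=[6.0000 6.0000] v=[1.0000 0.0000]
Step 1: x=[6.0400 6.1600] v=[0.2000 0.8000]
Step 2: x=[5.9248 6.4752] v=[-0.5760 1.5760]
Step 3: x=[5.6716 6.9284] v=[-1.2659 2.2659]
Step 4: x=[5.3087 7.4913] v=[-1.8145 2.8145]
Step 5: x=[4.8731 8.1269] v=[-2.1780 3.1780]
Step 6: x=[4.4077 8.7923] v=[-2.3272 3.3272]
Max displacement = 2.0400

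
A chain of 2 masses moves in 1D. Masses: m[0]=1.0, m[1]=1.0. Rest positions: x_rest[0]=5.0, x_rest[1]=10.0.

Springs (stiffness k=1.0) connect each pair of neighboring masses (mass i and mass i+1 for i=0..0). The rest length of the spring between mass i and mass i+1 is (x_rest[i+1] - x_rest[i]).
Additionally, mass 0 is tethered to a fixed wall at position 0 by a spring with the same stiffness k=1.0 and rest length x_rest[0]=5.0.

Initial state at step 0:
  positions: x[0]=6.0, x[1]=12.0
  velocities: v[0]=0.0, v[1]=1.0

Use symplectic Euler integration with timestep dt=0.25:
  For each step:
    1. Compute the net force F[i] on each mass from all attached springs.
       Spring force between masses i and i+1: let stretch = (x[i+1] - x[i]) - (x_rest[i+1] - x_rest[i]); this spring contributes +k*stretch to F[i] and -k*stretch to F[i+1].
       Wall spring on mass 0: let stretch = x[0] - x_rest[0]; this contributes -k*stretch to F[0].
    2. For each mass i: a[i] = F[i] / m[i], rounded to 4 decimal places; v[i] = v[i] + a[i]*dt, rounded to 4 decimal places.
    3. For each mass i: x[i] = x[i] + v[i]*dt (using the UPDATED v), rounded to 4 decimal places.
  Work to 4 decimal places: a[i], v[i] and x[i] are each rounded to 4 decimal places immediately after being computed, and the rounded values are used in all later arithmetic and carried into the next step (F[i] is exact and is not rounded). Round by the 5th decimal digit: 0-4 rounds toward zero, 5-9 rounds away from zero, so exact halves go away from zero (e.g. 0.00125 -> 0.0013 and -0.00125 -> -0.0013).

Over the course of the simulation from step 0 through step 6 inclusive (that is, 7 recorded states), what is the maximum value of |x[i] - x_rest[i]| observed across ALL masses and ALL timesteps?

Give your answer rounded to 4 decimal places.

Step 0: x=[6.0000 12.0000] v=[0.0000 1.0000]
Step 1: x=[6.0000 12.1875] v=[0.0000 0.7500]
Step 2: x=[6.0117 12.3008] v=[0.0469 0.4531]
Step 3: x=[6.0408 12.3335] v=[0.1163 0.1308]
Step 4: x=[6.0856 12.2854] v=[0.1793 -0.1924]
Step 5: x=[6.1376 12.1623] v=[0.2079 -0.4924]
Step 6: x=[6.1825 11.9752] v=[0.1797 -0.7486]
Max displacement = 2.3335

Answer: 2.3335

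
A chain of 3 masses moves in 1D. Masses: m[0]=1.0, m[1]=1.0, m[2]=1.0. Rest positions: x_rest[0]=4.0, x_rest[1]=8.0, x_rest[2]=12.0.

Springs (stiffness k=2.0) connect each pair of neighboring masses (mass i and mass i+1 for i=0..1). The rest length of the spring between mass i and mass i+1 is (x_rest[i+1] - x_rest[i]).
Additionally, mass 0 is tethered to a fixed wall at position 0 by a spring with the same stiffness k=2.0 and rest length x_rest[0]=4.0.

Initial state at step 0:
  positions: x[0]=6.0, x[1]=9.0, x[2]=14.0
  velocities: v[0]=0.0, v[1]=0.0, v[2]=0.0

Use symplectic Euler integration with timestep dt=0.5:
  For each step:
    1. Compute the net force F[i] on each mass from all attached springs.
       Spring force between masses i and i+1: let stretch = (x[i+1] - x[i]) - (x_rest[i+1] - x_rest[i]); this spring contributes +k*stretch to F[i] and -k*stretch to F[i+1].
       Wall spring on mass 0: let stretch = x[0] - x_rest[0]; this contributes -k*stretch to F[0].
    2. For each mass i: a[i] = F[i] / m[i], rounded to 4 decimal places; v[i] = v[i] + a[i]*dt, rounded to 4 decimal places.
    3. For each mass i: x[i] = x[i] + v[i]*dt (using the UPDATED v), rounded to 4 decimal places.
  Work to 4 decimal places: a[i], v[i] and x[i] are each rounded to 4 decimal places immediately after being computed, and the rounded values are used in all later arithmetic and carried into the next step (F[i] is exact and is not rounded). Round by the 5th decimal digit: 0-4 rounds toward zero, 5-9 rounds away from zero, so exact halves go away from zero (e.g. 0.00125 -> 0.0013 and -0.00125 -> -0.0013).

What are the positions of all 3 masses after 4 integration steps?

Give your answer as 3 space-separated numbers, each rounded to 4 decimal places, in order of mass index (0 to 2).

Step 0: x=[6.0000 9.0000 14.0000] v=[0.0000 0.0000 0.0000]
Step 1: x=[4.5000 10.0000 13.5000] v=[-3.0000 2.0000 -1.0000]
Step 2: x=[3.5000 10.0000 13.2500] v=[-2.0000 0.0000 -0.5000]
Step 3: x=[4.0000 8.3750 13.3750] v=[1.0000 -3.2500 0.2500]
Step 4: x=[4.6875 7.0625 13.0000] v=[1.3750 -2.6250 -0.7500]

Answer: 4.6875 7.0625 13.0000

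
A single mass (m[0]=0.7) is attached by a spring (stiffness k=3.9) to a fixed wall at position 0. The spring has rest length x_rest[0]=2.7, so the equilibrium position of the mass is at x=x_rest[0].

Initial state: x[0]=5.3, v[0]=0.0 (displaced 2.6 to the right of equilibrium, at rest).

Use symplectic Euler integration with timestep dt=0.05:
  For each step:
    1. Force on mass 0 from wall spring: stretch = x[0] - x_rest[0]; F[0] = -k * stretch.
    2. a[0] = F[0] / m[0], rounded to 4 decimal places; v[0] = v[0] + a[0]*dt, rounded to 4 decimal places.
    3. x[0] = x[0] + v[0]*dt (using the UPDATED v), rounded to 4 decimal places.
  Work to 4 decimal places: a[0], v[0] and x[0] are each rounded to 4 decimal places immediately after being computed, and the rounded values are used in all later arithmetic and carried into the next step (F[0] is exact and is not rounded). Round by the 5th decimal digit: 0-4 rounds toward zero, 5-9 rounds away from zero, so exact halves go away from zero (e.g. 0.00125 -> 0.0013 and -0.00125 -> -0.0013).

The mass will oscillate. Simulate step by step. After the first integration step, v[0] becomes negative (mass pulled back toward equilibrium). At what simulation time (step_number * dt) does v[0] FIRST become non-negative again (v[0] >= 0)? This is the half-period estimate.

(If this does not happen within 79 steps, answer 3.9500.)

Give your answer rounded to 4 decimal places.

Step 0: x=[5.3000] v=[0.0000]
Step 1: x=[5.2638] v=[-0.7243]
Step 2: x=[5.1919] v=[-1.4385]
Step 3: x=[5.0853] v=[-2.1327]
Step 4: x=[4.9454] v=[-2.7972]
Step 5: x=[4.7743] v=[-3.4227]
Step 6: x=[4.5743] v=[-4.0005]
Step 7: x=[4.3482] v=[-4.5226]
Step 8: x=[4.0991] v=[-4.9817]
Step 9: x=[3.8305] v=[-5.3715]
Step 10: x=[3.5462] v=[-5.6864]
Step 11: x=[3.2501] v=[-5.9221]
Step 12: x=[2.9463] v=[-6.0753]
Step 13: x=[2.6391] v=[-6.1439]
Step 14: x=[2.3328] v=[-6.1269]
Step 15: x=[2.0316] v=[-6.0246]
Step 16: x=[1.7397] v=[-5.8384]
Step 17: x=[1.4612] v=[-5.5709]
Step 18: x=[1.1999] v=[-5.2258]
Step 19: x=[0.9595] v=[-4.8079]
Step 20: x=[0.7434] v=[-4.3230]
Step 21: x=[0.5545] v=[-3.7779]
Step 22: x=[0.3955] v=[-3.1802]
Step 23: x=[0.2686] v=[-2.5382]
Step 24: x=[0.1756] v=[-1.8609]
Step 25: x=[0.1177] v=[-1.1577]
Step 26: x=[0.0958] v=[-0.4383]
Step 27: x=[0.1102] v=[0.2872]
First v>=0 after going negative at step 27, time=1.3500

Answer: 1.3500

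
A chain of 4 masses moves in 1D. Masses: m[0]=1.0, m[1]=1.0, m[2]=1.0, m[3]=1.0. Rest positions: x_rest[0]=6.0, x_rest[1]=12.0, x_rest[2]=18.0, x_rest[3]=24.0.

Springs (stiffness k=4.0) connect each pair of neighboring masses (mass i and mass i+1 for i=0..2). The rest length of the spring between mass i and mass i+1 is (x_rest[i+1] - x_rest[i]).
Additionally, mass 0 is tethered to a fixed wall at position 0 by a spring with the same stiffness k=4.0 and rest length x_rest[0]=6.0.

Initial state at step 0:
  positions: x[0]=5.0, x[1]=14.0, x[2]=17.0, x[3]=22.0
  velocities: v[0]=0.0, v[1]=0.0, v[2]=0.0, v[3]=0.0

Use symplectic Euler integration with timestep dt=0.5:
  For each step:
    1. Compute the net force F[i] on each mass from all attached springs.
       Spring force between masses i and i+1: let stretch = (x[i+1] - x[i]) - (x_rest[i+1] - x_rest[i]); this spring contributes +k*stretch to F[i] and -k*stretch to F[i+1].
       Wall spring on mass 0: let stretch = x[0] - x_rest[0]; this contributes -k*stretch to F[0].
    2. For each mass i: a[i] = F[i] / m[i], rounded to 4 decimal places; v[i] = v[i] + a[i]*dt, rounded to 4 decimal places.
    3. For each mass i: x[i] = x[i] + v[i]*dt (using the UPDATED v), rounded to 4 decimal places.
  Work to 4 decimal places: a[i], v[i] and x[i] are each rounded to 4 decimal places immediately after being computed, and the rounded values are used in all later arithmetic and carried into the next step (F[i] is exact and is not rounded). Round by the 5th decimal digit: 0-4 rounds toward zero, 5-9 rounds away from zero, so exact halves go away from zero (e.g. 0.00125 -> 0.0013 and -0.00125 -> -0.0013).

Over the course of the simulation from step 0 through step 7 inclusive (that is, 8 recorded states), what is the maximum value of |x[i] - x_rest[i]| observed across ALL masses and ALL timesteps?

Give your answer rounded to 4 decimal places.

Answer: 4.0000

Derivation:
Step 0: x=[5.0000 14.0000 17.0000 22.0000] v=[0.0000 0.0000 0.0000 0.0000]
Step 1: x=[9.0000 8.0000 19.0000 23.0000] v=[8.0000 -12.0000 4.0000 2.0000]
Step 2: x=[3.0000 14.0000 14.0000 26.0000] v=[-12.0000 12.0000 -10.0000 6.0000]
Step 3: x=[5.0000 9.0000 21.0000 23.0000] v=[4.0000 -10.0000 14.0000 -6.0000]
Step 4: x=[6.0000 12.0000 18.0000 24.0000] v=[2.0000 6.0000 -6.0000 2.0000]
Step 5: x=[7.0000 15.0000 15.0000 25.0000] v=[2.0000 6.0000 -6.0000 2.0000]
Step 6: x=[9.0000 10.0000 22.0000 22.0000] v=[4.0000 -10.0000 14.0000 -6.0000]
Step 7: x=[3.0000 16.0000 17.0000 25.0000] v=[-12.0000 12.0000 -10.0000 6.0000]
Max displacement = 4.0000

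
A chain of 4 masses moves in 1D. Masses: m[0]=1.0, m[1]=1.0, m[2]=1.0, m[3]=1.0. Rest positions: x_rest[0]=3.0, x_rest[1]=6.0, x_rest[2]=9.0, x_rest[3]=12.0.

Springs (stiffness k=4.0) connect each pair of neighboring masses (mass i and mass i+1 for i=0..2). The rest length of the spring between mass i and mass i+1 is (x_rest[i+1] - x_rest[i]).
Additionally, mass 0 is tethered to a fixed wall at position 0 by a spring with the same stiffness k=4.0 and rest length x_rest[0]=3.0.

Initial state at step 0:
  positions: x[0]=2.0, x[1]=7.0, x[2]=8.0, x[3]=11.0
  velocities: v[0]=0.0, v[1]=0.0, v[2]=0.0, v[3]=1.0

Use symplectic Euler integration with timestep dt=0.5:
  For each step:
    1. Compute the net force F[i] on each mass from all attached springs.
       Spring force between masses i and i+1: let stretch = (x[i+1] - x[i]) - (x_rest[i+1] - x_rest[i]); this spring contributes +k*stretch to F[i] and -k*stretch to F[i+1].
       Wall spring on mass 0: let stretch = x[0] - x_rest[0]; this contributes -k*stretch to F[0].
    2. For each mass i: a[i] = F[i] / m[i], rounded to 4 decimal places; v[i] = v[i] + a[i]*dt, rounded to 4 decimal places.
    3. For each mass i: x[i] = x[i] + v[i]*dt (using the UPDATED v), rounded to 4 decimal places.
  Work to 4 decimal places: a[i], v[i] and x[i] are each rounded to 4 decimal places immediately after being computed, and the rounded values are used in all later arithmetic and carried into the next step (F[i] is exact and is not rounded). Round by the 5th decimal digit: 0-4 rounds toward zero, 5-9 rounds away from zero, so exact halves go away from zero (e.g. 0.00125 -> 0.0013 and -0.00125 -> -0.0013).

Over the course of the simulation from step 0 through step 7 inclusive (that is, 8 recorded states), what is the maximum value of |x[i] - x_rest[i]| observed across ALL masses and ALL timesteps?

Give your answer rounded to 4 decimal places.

Answer: 3.5000

Derivation:
Step 0: x=[2.0000 7.0000 8.0000 11.0000] v=[0.0000 0.0000 0.0000 1.0000]
Step 1: x=[5.0000 3.0000 10.0000 11.5000] v=[6.0000 -8.0000 4.0000 1.0000]
Step 2: x=[1.0000 8.0000 6.5000 13.5000] v=[-8.0000 10.0000 -7.0000 4.0000]
Step 3: x=[3.0000 4.5000 11.5000 11.5000] v=[4.0000 -7.0000 10.0000 -4.0000]
Step 4: x=[3.5000 6.5000 9.5000 12.5000] v=[1.0000 4.0000 -4.0000 2.0000]
Step 5: x=[3.5000 8.5000 7.5000 13.5000] v=[0.0000 4.0000 -4.0000 2.0000]
Step 6: x=[5.0000 4.5000 12.5000 11.5000] v=[3.0000 -8.0000 10.0000 -4.0000]
Step 7: x=[1.0000 9.0000 8.5000 13.5000] v=[-8.0000 9.0000 -8.0000 4.0000]
Max displacement = 3.5000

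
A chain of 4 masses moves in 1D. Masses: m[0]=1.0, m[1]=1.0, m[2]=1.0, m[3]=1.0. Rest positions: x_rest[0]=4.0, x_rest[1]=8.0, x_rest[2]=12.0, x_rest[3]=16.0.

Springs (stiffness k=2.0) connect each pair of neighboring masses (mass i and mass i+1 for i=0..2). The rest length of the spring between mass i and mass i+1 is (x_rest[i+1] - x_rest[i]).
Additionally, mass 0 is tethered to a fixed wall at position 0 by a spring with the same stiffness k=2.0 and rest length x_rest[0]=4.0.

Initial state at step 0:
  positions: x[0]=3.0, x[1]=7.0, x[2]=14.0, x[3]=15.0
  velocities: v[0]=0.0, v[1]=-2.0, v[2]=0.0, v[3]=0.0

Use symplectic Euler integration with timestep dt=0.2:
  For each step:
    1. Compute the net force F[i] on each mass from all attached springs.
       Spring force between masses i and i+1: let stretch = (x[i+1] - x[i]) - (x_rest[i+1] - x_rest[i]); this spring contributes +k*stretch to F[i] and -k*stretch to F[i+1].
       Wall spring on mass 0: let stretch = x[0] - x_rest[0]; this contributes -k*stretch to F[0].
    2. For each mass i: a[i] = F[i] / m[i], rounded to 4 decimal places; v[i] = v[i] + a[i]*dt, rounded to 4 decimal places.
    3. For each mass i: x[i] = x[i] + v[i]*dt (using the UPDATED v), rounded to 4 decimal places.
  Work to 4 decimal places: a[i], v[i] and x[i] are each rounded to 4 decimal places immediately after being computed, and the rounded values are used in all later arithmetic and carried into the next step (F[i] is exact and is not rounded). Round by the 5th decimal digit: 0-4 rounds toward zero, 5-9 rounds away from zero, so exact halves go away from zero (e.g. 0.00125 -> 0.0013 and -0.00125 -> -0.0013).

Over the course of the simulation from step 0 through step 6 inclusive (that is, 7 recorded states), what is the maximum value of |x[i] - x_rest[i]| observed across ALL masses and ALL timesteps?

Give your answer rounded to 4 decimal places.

Step 0: x=[3.0000 7.0000 14.0000 15.0000] v=[0.0000 -2.0000 0.0000 0.0000]
Step 1: x=[3.0800 6.8400 13.5200 15.2400] v=[0.4000 -0.8000 -2.4000 1.2000]
Step 2: x=[3.2144 6.9136 12.6432 15.6624] v=[0.6720 0.3680 -4.3840 2.1120]
Step 3: x=[3.3876 7.1496 11.5496 16.1633] v=[0.8659 1.1802 -5.4682 2.5043]
Step 4: x=[3.5907 7.4367 10.4731 16.6151] v=[1.0157 1.4354 -5.3827 2.2588]
Step 5: x=[3.8143 7.6590 9.6450 16.8955] v=[1.1178 1.1116 -4.1405 1.4020]
Step 6: x=[4.0403 7.7326 9.2381 16.9159] v=[1.1300 0.3681 -2.0347 0.1018]
Max displacement = 2.7619

Answer: 2.7619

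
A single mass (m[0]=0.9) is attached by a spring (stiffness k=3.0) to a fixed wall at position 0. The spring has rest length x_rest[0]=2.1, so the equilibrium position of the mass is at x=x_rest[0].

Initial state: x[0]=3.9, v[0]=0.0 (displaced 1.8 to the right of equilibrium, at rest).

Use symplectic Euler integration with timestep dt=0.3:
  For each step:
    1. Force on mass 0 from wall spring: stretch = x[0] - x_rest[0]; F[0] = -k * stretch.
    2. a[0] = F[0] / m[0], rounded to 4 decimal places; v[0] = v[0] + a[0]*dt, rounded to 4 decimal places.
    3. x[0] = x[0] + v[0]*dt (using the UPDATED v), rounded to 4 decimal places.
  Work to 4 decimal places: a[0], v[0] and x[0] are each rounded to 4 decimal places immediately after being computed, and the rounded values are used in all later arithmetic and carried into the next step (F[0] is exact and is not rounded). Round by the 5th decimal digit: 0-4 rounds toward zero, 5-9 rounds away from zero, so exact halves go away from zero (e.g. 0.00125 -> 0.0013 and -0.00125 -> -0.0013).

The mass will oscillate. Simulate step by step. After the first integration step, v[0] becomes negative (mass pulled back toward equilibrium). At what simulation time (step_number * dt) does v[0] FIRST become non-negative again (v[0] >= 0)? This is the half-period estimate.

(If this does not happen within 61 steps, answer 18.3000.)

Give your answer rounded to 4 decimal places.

Step 0: x=[3.9000] v=[0.0000]
Step 1: x=[3.3600] v=[-1.8000]
Step 2: x=[2.4420] v=[-3.0600]
Step 3: x=[1.4214] v=[-3.4020]
Step 4: x=[0.6044] v=[-2.7234]
Step 5: x=[0.2361] v=[-1.2278]
Step 6: x=[0.4269] v=[0.6361]
First v>=0 after going negative at step 6, time=1.8000

Answer: 1.8000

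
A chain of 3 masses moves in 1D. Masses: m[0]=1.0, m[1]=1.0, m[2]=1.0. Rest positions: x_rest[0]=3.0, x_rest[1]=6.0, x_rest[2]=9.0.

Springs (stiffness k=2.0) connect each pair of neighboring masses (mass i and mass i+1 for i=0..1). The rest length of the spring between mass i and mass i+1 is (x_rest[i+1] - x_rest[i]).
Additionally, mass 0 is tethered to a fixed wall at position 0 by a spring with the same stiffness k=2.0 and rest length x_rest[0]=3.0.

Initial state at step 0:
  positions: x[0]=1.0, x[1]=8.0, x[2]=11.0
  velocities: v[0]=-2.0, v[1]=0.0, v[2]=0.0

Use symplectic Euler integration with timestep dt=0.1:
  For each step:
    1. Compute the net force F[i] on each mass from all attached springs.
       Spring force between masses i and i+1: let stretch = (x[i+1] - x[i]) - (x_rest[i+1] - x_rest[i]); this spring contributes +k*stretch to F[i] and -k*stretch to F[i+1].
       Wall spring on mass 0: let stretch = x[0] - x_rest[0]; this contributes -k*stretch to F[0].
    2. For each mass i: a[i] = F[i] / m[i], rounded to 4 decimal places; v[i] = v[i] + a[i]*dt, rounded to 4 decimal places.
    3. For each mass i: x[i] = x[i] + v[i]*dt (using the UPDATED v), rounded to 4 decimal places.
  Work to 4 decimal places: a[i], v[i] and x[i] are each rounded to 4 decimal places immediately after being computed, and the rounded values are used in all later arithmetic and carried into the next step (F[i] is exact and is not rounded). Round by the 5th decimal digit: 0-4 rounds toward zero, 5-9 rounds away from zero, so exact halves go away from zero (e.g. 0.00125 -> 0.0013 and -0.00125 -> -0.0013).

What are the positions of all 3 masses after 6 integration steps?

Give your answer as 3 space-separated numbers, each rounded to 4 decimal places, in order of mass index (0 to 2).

Step 0: x=[1.0000 8.0000 11.0000] v=[-2.0000 0.0000 0.0000]
Step 1: x=[0.9200 7.9200 11.0000] v=[-0.8000 -0.8000 0.0000]
Step 2: x=[0.9616 7.7616 10.9984] v=[0.4160 -1.5840 -0.0160]
Step 3: x=[1.1200 7.5319 10.9921] v=[1.5837 -2.2966 -0.0634]
Step 4: x=[1.3842 7.2432 10.9766] v=[2.6421 -2.8869 -0.1554]
Step 5: x=[1.7379 6.9120 10.9464] v=[3.5371 -3.3120 -0.3021]
Step 6: x=[2.1603 6.5580 10.8955] v=[4.2243 -3.5399 -0.5090]

Answer: 2.1603 6.5580 10.8955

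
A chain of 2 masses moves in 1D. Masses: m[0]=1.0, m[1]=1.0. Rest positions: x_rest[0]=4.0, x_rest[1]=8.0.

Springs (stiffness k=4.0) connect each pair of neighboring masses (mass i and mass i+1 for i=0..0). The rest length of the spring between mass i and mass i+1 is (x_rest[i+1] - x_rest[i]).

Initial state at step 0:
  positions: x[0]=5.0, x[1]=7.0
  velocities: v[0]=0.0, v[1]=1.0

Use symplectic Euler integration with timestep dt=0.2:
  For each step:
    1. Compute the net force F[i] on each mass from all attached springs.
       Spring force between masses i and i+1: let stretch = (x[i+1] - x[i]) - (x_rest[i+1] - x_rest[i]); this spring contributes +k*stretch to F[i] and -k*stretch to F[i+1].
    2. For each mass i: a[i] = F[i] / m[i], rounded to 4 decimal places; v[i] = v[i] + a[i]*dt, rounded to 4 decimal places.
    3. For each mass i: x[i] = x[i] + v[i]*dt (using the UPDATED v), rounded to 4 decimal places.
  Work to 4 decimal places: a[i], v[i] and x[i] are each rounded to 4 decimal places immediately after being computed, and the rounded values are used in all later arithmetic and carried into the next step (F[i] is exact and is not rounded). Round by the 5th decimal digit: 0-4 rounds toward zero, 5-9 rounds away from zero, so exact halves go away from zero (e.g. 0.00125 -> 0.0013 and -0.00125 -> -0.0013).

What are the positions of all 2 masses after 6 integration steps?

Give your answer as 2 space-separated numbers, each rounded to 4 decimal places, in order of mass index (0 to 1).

Step 0: x=[5.0000 7.0000] v=[0.0000 1.0000]
Step 1: x=[4.6800 7.5200] v=[-1.6000 2.6000]
Step 2: x=[4.1744 8.2256] v=[-2.5280 3.5280]
Step 3: x=[3.6770 8.9230] v=[-2.4870 3.4870]
Step 4: x=[3.3790 9.4210] v=[-1.4902 2.4902]
Step 5: x=[3.4077 9.5923] v=[0.1434 0.8566]
Step 6: x=[3.7859 9.4141] v=[1.8911 -0.8911]

Answer: 3.7859 9.4141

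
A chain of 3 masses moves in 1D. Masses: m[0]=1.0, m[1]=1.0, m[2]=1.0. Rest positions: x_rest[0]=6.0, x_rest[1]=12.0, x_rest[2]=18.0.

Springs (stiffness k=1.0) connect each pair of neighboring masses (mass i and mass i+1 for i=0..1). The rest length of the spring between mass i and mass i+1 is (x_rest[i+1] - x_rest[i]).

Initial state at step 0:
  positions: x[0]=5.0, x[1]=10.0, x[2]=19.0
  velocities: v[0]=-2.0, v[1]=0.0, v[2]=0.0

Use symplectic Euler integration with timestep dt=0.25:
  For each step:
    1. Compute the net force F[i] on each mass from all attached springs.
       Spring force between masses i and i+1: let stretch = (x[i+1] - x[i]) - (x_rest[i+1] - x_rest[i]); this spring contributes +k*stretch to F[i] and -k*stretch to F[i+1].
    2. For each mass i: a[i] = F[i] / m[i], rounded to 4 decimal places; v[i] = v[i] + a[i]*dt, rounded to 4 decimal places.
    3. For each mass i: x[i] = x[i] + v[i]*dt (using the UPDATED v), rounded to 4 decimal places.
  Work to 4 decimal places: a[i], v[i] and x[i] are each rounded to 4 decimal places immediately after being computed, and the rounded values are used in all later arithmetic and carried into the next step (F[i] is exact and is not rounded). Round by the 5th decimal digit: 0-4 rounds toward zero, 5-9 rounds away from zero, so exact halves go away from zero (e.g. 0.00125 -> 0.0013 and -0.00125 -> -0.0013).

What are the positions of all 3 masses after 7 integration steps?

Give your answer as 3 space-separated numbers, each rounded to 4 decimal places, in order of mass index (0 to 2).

Answer: 2.7883 11.5547 16.1571

Derivation:
Step 0: x=[5.0000 10.0000 19.0000] v=[-2.0000 0.0000 0.0000]
Step 1: x=[4.4375 10.2500 18.8125] v=[-2.2500 1.0000 -0.7500]
Step 2: x=[3.8633 10.6719 18.4649] v=[-2.2969 1.6875 -1.3906]
Step 3: x=[3.3396 11.1553 18.0052] v=[-2.0948 1.9336 -1.8389]
Step 4: x=[2.9294 11.5784 17.4924] v=[-1.6409 1.6922 -2.0514]
Step 5: x=[2.6847 11.8305 16.9849] v=[-0.9787 1.0085 -2.0299]
Step 6: x=[2.6366 11.8332 16.5303] v=[-0.1923 0.0107 -1.8185]
Step 7: x=[2.7883 11.5547 16.1571] v=[0.6069 -1.1142 -1.4928]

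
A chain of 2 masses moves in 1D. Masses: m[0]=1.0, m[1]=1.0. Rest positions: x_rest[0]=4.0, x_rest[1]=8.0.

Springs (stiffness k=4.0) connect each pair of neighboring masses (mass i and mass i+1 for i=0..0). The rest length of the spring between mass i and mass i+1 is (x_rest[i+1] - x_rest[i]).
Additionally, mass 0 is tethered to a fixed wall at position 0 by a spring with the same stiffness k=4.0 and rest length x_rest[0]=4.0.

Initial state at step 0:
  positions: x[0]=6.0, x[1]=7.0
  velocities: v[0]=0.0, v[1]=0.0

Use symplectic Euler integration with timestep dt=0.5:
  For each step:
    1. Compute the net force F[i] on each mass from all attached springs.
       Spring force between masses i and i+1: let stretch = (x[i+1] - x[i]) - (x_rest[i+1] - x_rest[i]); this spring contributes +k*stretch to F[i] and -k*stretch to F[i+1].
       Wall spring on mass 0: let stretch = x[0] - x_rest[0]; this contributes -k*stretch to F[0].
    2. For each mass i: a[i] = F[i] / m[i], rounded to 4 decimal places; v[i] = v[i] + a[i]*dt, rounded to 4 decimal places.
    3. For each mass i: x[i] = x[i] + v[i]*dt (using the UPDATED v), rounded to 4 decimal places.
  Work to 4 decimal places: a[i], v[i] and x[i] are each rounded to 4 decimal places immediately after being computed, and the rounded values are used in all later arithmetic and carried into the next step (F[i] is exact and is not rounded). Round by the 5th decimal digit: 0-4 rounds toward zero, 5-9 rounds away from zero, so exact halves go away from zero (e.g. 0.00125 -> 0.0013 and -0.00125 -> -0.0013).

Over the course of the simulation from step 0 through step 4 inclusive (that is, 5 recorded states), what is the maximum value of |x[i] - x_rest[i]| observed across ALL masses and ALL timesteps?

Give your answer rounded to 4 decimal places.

Answer: 3.0000

Derivation:
Step 0: x=[6.0000 7.0000] v=[0.0000 0.0000]
Step 1: x=[1.0000 10.0000] v=[-10.0000 6.0000]
Step 2: x=[4.0000 8.0000] v=[6.0000 -4.0000]
Step 3: x=[7.0000 6.0000] v=[6.0000 -4.0000]
Step 4: x=[2.0000 9.0000] v=[-10.0000 6.0000]
Max displacement = 3.0000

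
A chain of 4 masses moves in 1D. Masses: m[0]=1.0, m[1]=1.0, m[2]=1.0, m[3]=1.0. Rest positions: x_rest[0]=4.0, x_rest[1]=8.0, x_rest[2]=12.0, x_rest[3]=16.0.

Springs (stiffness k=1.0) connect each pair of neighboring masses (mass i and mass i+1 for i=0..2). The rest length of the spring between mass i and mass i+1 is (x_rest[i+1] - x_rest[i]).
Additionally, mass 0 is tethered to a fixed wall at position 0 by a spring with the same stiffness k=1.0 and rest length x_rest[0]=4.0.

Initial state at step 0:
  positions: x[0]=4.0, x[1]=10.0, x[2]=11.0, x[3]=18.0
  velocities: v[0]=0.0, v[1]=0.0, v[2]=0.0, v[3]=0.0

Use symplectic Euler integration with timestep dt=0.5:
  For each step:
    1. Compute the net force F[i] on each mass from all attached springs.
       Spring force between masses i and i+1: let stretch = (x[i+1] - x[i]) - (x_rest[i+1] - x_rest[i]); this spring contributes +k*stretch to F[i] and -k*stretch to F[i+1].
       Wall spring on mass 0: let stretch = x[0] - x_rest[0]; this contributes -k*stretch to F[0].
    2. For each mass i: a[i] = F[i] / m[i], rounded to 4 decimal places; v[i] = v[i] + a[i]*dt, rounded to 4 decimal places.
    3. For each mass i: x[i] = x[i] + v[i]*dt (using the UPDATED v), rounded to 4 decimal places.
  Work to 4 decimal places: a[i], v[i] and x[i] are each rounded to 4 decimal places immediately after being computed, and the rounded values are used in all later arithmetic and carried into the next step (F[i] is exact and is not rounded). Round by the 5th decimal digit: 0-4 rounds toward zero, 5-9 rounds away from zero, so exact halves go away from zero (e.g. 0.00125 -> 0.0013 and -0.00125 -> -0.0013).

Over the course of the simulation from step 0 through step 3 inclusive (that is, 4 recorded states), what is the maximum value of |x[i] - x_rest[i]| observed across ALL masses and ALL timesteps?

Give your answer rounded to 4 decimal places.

Answer: 2.7969

Derivation:
Step 0: x=[4.0000 10.0000 11.0000 18.0000] v=[0.0000 0.0000 0.0000 0.0000]
Step 1: x=[4.5000 8.7500 12.5000 17.2500] v=[1.0000 -2.5000 3.0000 -1.5000]
Step 2: x=[4.9375 7.3750 14.2500 16.3125] v=[0.8750 -2.7500 3.5000 -1.8750]
Step 3: x=[4.7500 7.1094 14.7969 15.8594] v=[-0.3750 -0.5313 1.0938 -0.9063]
Max displacement = 2.7969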